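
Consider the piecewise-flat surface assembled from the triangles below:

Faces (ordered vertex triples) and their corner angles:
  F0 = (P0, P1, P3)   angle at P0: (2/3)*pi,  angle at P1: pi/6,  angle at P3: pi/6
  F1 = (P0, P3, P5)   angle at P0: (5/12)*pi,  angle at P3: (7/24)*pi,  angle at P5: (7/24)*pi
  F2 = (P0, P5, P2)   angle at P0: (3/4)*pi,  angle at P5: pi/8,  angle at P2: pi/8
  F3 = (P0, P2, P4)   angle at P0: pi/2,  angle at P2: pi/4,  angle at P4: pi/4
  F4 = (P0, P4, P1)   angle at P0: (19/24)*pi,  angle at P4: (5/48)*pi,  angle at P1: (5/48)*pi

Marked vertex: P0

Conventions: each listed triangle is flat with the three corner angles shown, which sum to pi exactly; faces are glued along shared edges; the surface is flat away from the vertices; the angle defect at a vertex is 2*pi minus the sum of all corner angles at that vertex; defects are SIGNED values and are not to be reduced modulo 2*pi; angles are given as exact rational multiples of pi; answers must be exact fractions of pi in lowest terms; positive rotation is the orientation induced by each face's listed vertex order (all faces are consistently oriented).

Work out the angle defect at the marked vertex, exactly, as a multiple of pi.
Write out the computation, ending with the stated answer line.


Sum of corner angles at P0: (25/8)*pi
defect = 2*pi - (25/8)*pi

Answer: defect(P0) = (-9/8)*pi


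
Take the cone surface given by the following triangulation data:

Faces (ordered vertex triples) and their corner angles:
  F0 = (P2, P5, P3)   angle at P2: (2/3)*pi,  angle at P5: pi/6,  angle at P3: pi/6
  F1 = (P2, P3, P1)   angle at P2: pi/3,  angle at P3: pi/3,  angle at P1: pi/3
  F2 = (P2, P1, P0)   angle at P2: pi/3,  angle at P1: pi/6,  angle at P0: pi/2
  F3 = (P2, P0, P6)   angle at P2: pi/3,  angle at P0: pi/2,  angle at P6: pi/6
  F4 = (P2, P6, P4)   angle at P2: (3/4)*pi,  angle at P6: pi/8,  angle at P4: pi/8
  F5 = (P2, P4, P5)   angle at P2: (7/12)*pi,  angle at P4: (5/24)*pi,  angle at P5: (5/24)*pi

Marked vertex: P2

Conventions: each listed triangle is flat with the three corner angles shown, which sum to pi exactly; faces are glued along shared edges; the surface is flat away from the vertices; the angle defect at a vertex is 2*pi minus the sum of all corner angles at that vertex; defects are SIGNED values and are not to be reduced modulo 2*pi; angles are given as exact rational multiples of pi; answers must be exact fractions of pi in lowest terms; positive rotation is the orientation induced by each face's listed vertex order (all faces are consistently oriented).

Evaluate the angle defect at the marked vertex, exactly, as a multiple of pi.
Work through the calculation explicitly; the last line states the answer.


Sum of corner angles at P2: 3*pi
defect = 2*pi - 3*pi

Answer: defect(P2) = -pi


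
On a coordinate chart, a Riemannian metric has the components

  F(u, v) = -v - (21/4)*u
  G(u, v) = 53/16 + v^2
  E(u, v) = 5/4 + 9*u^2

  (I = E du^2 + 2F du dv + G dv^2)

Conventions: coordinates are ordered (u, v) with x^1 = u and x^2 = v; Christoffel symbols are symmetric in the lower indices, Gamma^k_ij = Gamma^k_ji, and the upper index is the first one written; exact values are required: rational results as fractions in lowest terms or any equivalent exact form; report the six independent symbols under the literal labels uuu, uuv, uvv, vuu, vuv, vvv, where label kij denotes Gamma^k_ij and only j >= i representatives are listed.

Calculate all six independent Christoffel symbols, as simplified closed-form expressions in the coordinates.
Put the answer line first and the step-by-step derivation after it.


Answer: Gamma_uuu = (576*u*v^2 + 144*u - 336*v)/(576*u^2*v^2 + 144*u^2 - 672*u*v + 16*v^2 + 265), Gamma_uuv = 0, Gamma_uvv = (336*u*v - 212)/(576*u^2*v^2 + 144*u^2 - 672*u*v + 16*v^2 + 265), Gamma_vuu = (576*u*v - 420)/(576*u^2*v^2 + 144*u^2 - 672*u*v + 16*v^2 + 265), Gamma_vuv = 0, Gamma_vvv = (576*u^2*v - 336*u + 16*v)/(576*u^2*v^2 + 144*u^2 - 672*u*v + 16*v^2 + 265)

E = 5/4 + 9*u^2; F = -v - (21/4)*u; G = 53/16 + v^2
Gamma^k_ij = (1/2) g^{kl} (d_i g_jl + d_j g_il - d_l g_ij), with g^inv = (1/(EG-F^2)) [[G, -F], [-F, E]]
first partials: E_u = 18*u, E_v = 0, F_u = -21/4, F_v = -1, G_u = 0, G_v = 2*v
D = EG - F^2 = 265/64 + (1/4)*v^2 - (21/2)*u*v + (9/4)*u^2 + 9*u^2*v^2
expanded: Gamma^u_uu = (G E_u - 2F F_u + F E_v)/(2D), Gamma^u_uv = (G E_v - F G_u)/(2D), Gamma^u_vv = (2G F_v - G G_u - F G_v)/(2D), Gamma^v_uu = (2E F_u - E E_v - F E_u)/(2D), Gamma^v_uv = (E G_u - F E_v)/(2D), Gamma^v_vv = (E G_v - 2F F_v + F G_u)/(2D); substitute and cancel common factors


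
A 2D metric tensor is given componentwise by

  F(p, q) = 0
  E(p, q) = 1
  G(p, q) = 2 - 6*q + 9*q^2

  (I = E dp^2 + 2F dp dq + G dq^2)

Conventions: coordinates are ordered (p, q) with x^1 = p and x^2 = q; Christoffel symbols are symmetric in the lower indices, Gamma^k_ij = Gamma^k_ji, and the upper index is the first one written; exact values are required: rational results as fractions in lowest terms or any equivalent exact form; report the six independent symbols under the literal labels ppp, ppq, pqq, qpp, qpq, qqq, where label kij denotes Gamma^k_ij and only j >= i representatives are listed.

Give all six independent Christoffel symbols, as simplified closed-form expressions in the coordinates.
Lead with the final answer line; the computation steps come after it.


Answer: Gamma_ppp = 0, Gamma_ppq = 0, Gamma_pqq = 0, Gamma_qpp = 0, Gamma_qpq = 0, Gamma_qqq = (9*q - 3)/(9*q^2 - 6*q + 2)

E = 1; F = 0; G = 2 - 6*q + 9*q^2
Gamma^k_ij = (1/2) g^{kl} (d_i g_jl + d_j g_il - d_l g_ij), with g^inv = (1/(EG-F^2)) [[G, -F], [-F, E]]
first partials: E_p = 0, E_q = 0, F_p = 0, F_q = 0, G_p = 0, G_q = -6 + 18*q
D = EG - F^2 = 2 - 6*q + 9*q^2
expanded: Gamma^p_pp = (G E_p - 2F F_p + F E_q)/(2D), Gamma^p_pq = (G E_q - F G_p)/(2D), Gamma^p_qq = (2G F_q - G G_p - F G_q)/(2D), Gamma^q_pp = (2E F_p - E E_q - F E_p)/(2D), Gamma^q_pq = (E G_p - F E_q)/(2D), Gamma^q_qq = (E G_q - 2F F_q + F G_p)/(2D); substitute and cancel common factors


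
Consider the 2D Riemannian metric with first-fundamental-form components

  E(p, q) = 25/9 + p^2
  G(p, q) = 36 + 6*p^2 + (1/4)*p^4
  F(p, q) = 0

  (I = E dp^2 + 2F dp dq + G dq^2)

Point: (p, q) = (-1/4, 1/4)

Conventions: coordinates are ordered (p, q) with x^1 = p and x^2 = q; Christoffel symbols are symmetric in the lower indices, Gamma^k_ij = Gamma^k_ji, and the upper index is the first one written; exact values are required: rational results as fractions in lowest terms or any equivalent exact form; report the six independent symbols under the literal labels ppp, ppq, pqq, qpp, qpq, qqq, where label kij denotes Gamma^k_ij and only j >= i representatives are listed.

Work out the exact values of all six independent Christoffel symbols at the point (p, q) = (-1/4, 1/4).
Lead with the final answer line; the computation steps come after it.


Answer: Gamma_ppp = -36/409, Gamma_ppq = 0, Gamma_pqq = 1737/3272, Gamma_qpp = 0, Gamma_qpq = -8/193, Gamma_qqq = 0

E = 409/144, F = 0, G = 37249/1024 at the point
E_p = -1/2, E_q = 0, F_p = 0, F_q = 0, G_p = -193/64, G_q = 0
EG - F^2 = 15234841/147456;  g^inv = (147456/15234841) * [[37249/1024, 0], [0, 409/144]]
first-kind symbols [ij,l] = (1/2)(d_i g_jl + d_j g_il - d_l g_ij): [pp,p] = E_p/2 = -1/4, [pp,q] = F_p - E_q/2 = 0, [pq,p] = E_q/2 = 0, [pq,q] = G_p/2 = -193/128, [qq,p] = F_q - G_p/2 = 193/128, [qq,q] = G_q/2 = 0
Gamma^p_ij = (G*[ij,p] - F*[ij,q])/(EG - F^2), Gamma^q_ij = (E*[ij,q] - F*[ij,p])/(EG - F^2)


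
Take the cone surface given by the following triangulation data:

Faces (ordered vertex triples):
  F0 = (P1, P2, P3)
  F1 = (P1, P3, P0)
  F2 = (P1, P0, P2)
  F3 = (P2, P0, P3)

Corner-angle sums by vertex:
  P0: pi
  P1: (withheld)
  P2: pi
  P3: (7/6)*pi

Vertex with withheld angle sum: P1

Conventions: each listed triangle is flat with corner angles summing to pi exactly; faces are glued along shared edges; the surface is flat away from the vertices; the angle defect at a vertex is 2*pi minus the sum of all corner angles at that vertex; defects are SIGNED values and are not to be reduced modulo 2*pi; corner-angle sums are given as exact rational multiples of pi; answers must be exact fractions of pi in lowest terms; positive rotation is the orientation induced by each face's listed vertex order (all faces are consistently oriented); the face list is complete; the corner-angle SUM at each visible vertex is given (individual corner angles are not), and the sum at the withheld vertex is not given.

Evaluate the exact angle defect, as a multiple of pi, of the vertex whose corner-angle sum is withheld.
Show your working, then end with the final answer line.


V = 4, E = 6, F = 4; chi = V - E + F = 2
Gauss-Bonnet: total defect = 2*pi*chi = 4*pi; visible defects sum to (17/6)*pi

Answer: defect(P1) = (7/6)*pi


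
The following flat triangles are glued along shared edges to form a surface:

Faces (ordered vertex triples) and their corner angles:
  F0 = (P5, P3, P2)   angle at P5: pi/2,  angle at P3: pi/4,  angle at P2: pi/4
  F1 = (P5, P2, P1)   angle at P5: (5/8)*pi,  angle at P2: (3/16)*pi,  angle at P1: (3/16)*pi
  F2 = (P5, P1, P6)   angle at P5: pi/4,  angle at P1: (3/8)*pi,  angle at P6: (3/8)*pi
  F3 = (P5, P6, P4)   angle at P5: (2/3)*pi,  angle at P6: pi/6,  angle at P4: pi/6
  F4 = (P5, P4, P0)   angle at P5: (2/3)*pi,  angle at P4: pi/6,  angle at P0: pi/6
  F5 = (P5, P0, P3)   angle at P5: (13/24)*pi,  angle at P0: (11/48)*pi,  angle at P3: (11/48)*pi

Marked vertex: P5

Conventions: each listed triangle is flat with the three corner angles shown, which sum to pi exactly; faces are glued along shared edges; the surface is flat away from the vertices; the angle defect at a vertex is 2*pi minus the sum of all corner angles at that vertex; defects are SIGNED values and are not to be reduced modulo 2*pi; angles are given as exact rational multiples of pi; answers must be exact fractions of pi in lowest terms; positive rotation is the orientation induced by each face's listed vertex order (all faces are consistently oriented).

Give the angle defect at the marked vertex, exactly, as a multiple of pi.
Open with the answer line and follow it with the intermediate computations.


Answer: defect(P5) = (-5/4)*pi

Sum of corner angles at P5: (13/4)*pi
defect = 2*pi - (13/4)*pi


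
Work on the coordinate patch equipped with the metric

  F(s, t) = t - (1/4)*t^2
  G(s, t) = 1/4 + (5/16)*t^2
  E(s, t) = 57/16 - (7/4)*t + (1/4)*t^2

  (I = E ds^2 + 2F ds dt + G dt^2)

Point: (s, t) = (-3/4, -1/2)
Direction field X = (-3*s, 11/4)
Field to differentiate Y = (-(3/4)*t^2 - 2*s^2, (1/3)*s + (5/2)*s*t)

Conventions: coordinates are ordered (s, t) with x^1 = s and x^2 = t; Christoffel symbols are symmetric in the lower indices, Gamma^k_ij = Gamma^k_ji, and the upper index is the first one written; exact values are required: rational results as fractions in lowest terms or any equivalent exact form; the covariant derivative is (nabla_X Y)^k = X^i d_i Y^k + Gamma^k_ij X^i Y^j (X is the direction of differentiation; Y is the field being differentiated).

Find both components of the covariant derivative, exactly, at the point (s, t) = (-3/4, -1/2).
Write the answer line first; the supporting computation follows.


Answer: (nabla_X Y)^s = 107575/12672, (nabla_X Y)^t = -6221/352

E = 9/2, F = -9/16, G = 21/64 at the point
E_s = 0, E_t = -2, F_s = 0, F_t = 5/4, G_s = 0, G_t = -5/16
EG - F^2 = 297/256;  g^inv = (256/297) * [[21/64, 9/16], [9/16, 9/2]]
first-kind symbols [ij,l] = (1/2)(d_i g_jl + d_j g_il - d_l g_ij): [ss,s] = E_s/2 = 0, [ss,t] = F_s - E_t/2 = 1, [st,s] = E_t/2 = -1, [st,t] = G_s/2 = 0, [tt,s] = F_t - G_s/2 = 5/4, [tt,t] = G_t/2 = -5/32
Gamma^s_ij = (G*[ij,s] - F*[ij,t])/(EG - F^2), Gamma^t_ij = (E*[ij,t] - F*[ij,s])/(EG - F^2)
Gamma_sss = 16/33, Gamma_sst = -28/99, Gamma_stt = 5/18, Gamma_tss = 128/33, Gamma_tst = -16/33, Gamma_ttt = 0
X = (9/4, 11/4), Y = (-21/16, 11/16) at the point


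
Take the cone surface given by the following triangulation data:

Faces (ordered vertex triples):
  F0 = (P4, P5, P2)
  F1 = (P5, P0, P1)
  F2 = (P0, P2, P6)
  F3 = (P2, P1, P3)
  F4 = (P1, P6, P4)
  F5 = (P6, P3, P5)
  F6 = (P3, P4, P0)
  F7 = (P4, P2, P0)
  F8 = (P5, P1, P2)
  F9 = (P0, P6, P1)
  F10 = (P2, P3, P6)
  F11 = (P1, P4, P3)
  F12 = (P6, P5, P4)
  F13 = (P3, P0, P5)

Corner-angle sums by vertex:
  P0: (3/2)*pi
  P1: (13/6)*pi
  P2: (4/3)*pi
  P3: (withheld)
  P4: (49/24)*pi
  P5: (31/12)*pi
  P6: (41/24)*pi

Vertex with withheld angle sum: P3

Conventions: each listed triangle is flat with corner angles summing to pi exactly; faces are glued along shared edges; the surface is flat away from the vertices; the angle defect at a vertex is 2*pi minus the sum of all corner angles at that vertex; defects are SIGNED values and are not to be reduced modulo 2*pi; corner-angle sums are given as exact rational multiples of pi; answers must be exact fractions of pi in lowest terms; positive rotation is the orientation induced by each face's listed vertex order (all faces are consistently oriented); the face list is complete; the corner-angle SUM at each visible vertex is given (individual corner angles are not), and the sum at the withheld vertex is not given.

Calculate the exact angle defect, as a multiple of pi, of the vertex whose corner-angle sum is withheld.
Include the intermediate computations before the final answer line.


V = 7, E = 21, F = 14; chi = V - E + F = 0
Gauss-Bonnet: total defect = 2*pi*chi = 0; visible defects sum to (2/3)*pi

Answer: defect(P3) = (-2/3)*pi


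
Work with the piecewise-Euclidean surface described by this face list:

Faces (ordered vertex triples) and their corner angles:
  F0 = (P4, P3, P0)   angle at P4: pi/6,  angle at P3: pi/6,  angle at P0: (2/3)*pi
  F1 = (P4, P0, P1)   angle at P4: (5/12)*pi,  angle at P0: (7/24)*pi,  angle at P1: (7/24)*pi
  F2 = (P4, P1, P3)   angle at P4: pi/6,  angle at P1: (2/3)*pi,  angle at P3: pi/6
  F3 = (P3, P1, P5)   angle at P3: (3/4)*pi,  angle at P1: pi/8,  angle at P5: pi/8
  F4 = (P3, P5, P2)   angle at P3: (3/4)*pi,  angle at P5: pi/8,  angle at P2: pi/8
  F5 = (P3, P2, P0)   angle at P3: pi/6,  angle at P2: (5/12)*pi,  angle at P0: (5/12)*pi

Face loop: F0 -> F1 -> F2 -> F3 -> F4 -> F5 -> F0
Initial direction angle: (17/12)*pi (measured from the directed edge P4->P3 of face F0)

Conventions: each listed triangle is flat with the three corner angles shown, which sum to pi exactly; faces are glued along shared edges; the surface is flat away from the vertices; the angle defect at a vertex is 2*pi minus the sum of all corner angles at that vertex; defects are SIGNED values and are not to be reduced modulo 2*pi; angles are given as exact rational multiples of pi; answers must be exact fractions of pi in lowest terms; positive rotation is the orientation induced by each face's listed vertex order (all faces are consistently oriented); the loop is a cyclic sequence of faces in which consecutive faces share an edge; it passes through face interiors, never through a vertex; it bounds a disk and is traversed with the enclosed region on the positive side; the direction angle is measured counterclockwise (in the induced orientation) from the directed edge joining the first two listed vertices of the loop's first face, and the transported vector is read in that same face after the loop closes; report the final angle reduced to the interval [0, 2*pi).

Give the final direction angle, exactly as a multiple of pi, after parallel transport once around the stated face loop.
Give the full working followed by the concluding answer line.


enclosed vertex P3: corner angles sum to 2*pi, defect = 2*pi - 2*pi = 0
enclosed vertex P4: corner angles sum to (3/4)*pi, defect = 2*pi - (3/4)*pi = (5/4)*pi
the final direction is the initial angle plus the enclosed defects, taken mod 2*pi in the induced orientation
final angle = (17/12)*pi + (5/4)*pi = (2/3)*pi (mod 2*pi)

Answer: final direction angle = (2/3)*pi


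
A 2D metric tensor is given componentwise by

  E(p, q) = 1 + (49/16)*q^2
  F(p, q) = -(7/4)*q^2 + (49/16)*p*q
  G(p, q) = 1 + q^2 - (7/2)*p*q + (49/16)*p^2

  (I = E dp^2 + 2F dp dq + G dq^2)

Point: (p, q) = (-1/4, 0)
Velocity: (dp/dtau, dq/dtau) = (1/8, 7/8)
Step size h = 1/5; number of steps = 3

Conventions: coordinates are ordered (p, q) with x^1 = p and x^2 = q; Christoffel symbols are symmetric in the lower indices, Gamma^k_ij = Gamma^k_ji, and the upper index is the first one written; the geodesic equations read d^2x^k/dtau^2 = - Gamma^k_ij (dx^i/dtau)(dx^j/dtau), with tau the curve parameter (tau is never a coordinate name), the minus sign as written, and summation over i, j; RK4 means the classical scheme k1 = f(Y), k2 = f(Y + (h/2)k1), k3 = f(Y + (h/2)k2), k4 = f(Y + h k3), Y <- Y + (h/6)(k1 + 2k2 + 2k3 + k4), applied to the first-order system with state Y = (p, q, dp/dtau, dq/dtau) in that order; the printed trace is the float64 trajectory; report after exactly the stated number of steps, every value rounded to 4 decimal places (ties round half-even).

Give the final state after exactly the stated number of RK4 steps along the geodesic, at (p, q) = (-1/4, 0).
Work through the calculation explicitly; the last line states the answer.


f(Y) = (dp/dtau, dq/dtau, -Gamma^p_ij Y'^i Y'^j, -Gamma^q_ij Y'^i Y'^j) with the Gammas evaluated at the stage position; h = 0.200000; intermediate values shown to 6 dp
step 0: p = -0.2500, q = 0.0000, dp/dtau = 0.1250, dq/dtau = 0.8750
step 1:
  k1: at (p, q) = (-0.250000, 0.000000), (dp/dtau, dq/dtau) = (0.125000, 0.875000); Gamma_ppp = 0.000000, Gamma_ppq = 0.000000, Gamma_pqq = 0.000000, Gamma_qpp = 0.000000, Gamma_qpq = -0.642623, Gamma_qqq = 0.367213; k1 = (0.125000, 0.875000, 0.000000, -0.140574)
  k2: at (p, q) = (-0.237500, 0.087500), (dp/dtau, dq/dtau) = (0.125000, 0.860943); Gamma_ppp = 0.000000, Gamma_ppq = 0.209911, Gamma_pqq = -0.119949, Gamma_qpp = 0.000000, Gamma_qpq = -0.689708, Gamma_qqq = 0.394119; k2 = (0.125000, 0.860943, 0.043729, -0.143680)
  k3: at (p, q) = (-0.237500, 0.086094), (dp/dtau, dq/dtau) = (0.129373, 0.860632); Gamma_ppp = 0.000000, Gamma_ppq = 0.206889, Gamma_pqq = -0.118222, Gamma_qpp = 0.000000, Gamma_qpq = -0.688947, Gamma_qqq = 0.393684; k3 = (0.129373, 0.860632, 0.041495, -0.138179)
  k4: at (p, q) = (-0.224125, 0.172126), (dp/dtau, dq/dtau) = (0.133299, 0.847364); Gamma_ppp = 0.000000, Gamma_ppq = 0.374063, Gamma_pqq = -0.213750, Gamma_qpp = 0.000000, Gamma_qpq = -0.700817, Gamma_qqq = 0.400467; k4 = (0.133299, 0.847364, 0.068975, -0.129227)
  Y <- Y + (h/6)(k1 + 2k2 + 2k3 + k4): p = -0.2244, q = 0.1722, dp/dtau = 0.1330, dq/dtau = 0.8472
step 2:
  k1: at (p, q) = (-0.224432, 0.172184), (dp/dtau, dq/dtau) = (0.132981, 0.847216); Gamma_ppp = 0.000000, Gamma_ppq = 0.373994, Gamma_pqq = -0.213711, Gamma_qpp = 0.000000, Gamma_qpq = -0.701190, Gamma_qqq = 0.400680; k1 = (0.132981, 0.847216, 0.069125, -0.129601)
  k2: at (p, q) = (-0.211134, 0.256905), (dp/dtau, dq/dtau) = (0.139893, 0.834256); Gamma_ppp = 0.000000, Gamma_ppq = 0.493432, Gamma_pqq = -0.281961, Gamma_qpp = 0.000000, Gamma_qpq = -0.687481, Gamma_qqq = 0.392846; k2 = (0.139893, 0.834256, 0.081066, -0.112947)
  k3: at (p, q) = (-0.210443, 0.255609), (dp/dtau, dq/dtau) = (0.141087, 0.835921); Gamma_ppp = 0.000000, Gamma_ppq = 0.492539, Gamma_pqq = -0.281451, Gamma_qpp = 0.000000, Gamma_qpq = -0.686957, Gamma_qqq = 0.392547; k3 = (0.141087, 0.835921, 0.080490, -0.112261)
  k4: at (p, q) = (-0.196214, 0.339368), (dp/dtau, dq/dtau) = (0.149079, 0.824764); Gamma_ppp = 0.000000, Gamma_ppq = 0.571414, Gamma_pqq = -0.326522, Gamma_qpp = 0.000000, Gamma_qpq = -0.656899, Gamma_qqq = 0.375371; k4 = (0.149079, 0.824764, 0.081596, -0.093803)
  Y <- Y + (h/6)(k1 + 2k2 + 2k3 + k4): p = -0.1963, q = 0.3393, dp/dtau = 0.1488, dq/dtau = 0.8248
step 3:
  k1: at (p, q) = (-0.196298, 0.339262), (dp/dtau, dq/dtau) = (0.148775, 0.824755); Gamma_ppp = 0.000000, Gamma_ppq = 0.571287, Gamma_pqq = -0.326450, Gamma_qpp = 0.000000, Gamma_qpq = -0.656998, Gamma_qqq = 0.375427; k1 = (0.148775, 0.824755, 0.081861, -0.094142)
  k2: at (p, q) = (-0.181420, 0.421737), (dp/dtau, dq/dtau) = (0.156961, 0.815341); Gamma_ppp = 0.000000, Gamma_ppq = 0.617635, Gamma_pqq = -0.352934, Gamma_qpp = 0.000000, Gamma_qpq = -0.618625, Gamma_qqq = 0.353500; k2 = (0.156961, 0.815341, 0.076538, -0.076661)
  k3: at (p, q) = (-0.180602, 0.420796), (dp/dtau, dq/dtau) = (0.156429, 0.817089); Gamma_ppp = 0.000000, Gamma_ppq = 0.618010, Gamma_pqq = -0.353149, Gamma_qpp = 0.000000, Gamma_qpq = -0.618393, Gamma_qqq = 0.353367; k3 = (0.156429, 0.817089, 0.077791, -0.077839)
  k4: at (p, q) = (-0.165012, 0.502679), (dp/dtau, dq/dtau) = (0.164333, 0.809188); Gamma_ppp = 0.000000, Gamma_ppq = 0.641374, Gamma_pqq = -0.366499, Gamma_qpp = 0.000000, Gamma_qpq = -0.577040, Gamma_qqq = 0.329737; k4 = (0.164333, 0.809188, 0.069403, -0.062441)
  Y <- Y + (h/6)(k1 + 2k2 + 2k3 + k4): p = -0.1650, q = 0.5026, dp/dtau = 0.1641, dq/dtau = 0.8092

Answer: p = -0.1650, q = 0.5026, dp/dtau = 0.1641, dq/dtau = 0.8092


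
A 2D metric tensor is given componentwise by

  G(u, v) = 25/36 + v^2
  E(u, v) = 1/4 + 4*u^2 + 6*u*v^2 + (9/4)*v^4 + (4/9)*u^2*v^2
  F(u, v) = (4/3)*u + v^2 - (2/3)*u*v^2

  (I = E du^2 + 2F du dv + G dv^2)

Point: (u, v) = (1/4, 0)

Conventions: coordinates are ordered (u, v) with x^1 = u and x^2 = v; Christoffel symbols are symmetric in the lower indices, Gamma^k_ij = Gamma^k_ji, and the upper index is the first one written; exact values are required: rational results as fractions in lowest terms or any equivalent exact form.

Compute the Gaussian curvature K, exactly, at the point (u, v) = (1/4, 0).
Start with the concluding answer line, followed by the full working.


Answer: K = -110/17

E = 1/2, F = 1/3, G = 25/36, EG - F^2 = 17/72 at the point
E_u = 2, E_v = 0, F_u = 4/3, F_v = 0, G_u = 0, G_v = 0
E_vv = 55/18, F_uv = 0, G_uu = 0
By Brioschi, K is (det M1 - det M2) divided by (EG - F^2) squared.
M1 = [[-E_vv/2 + F_uv - G_uu/2, E_u/2, F_u - E_v/2], [F_v - G_u/2, E, F], [G_v/2, F, G]] = [[-55/36, 1, 4/3], [0, 1/2, 1/3], [0, 1/3, 25/36]]; det M1 = -935/2592
M2 = [[0, E_v/2, G_u/2], [E_v/2, E, F], [G_u/2, F, G]] = [[0, 0, 0], [0, 1/2, 1/3], [0, 1/3, 25/36]]; det M2 = 0
det M1 - det M2 = -935/2592; K = -935/2592 / (17/72)^2 = -110/17


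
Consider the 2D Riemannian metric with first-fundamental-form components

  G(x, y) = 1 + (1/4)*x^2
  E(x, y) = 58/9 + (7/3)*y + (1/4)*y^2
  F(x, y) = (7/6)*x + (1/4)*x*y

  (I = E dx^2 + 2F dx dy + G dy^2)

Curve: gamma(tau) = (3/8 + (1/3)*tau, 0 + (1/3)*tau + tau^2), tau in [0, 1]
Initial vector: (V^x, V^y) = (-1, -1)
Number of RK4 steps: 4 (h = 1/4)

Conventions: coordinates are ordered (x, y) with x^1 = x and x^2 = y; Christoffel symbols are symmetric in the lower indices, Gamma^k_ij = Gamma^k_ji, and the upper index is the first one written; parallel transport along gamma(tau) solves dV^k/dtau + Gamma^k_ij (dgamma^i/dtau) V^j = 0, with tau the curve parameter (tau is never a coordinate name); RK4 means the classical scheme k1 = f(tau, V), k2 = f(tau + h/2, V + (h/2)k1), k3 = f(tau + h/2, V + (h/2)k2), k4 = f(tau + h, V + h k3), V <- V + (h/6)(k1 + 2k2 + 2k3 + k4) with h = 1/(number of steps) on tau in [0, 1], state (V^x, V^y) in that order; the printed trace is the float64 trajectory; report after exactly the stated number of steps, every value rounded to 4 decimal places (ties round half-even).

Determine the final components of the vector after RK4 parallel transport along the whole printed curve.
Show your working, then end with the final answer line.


gamma'(tau) = (1/3, 1/3 + 2*tau); f(tau, V)^k = -Gamma^k_ij(gamma(tau)) gamma'^i(tau) V^j; h = 1/4; intermediate values shown to 6 dp
curve data and Christoffel symbols at the stage parameters:
  tau = 0.000000: gamma = (0.375000, 0.000000), gamma' = (0.333333, 0.333333); Gamma_xxx = 0.000000, Gamma_xxy = 0.180052, Gamma_xyy = 0.000000, Gamma_yxx = 0.000000, Gamma_yxy = 0.014468, Gamma_yyy = 0.000000
  tau = 0.125000: gamma = (0.416667, 0.057292), gamma' = (0.333333, 0.583333); Gamma_xxx = 0.000000, Gamma_xxy = 0.178334, Gamma_xyy = 0.000000, Gamma_yxx = 0.000000, Gamma_yxy = 0.015730, Gamma_yyy = 0.000000
  tau = 0.250000: gamma = (0.458333, 0.145833), gamma' = (0.333333, 0.833333); Gamma_xxx = 0.000000, Gamma_xxy = 0.175830, Gamma_xyy = 0.000000, Gamma_yxx = 0.000000, Gamma_yxy = 0.016746, Gamma_yyy = 0.000000
  tau = 0.375000: gamma = (0.500000, 0.265625), gamma' = (0.333333, 1.083333); Gamma_xxx = 0.000000, Gamma_xxy = 0.172594, Gamma_xyy = 0.000000, Gamma_yxx = 0.000000, Gamma_yxy = 0.017496, Gamma_yyy = 0.000000
  tau = 0.500000: gamma = (0.541667, 0.416667), gamma' = (0.333333, 1.333333); Gamma_xxx = 0.000000, Gamma_xxy = 0.168693, Gamma_xyy = 0.000000, Gamma_yxx = 0.000000, Gamma_yxy = 0.017975, Gamma_yyy = 0.000000
  tau = 0.625000: gamma = (0.583333, 0.598958), gamma' = (0.333333, 1.583333); Gamma_xxx = 0.000000, Gamma_xxy = 0.164207, Gamma_xyy = 0.000000, Gamma_yxx = 0.000000, Gamma_yxy = 0.018191, Gamma_yyy = 0.000000
  tau = 0.750000: gamma = (0.625000, 0.812500), gamma' = (0.333333, 1.833333); Gamma_xxx = 0.000000, Gamma_xxy = 0.159223, Gamma_xyy = 0.000000, Gamma_yxx = 0.000000, Gamma_yxy = 0.018162, Gamma_yyy = 0.000000
  tau = 0.875000: gamma = (0.666667, 1.057292), gamma' = (0.333333, 2.083333); Gamma_xxx = 0.000000, Gamma_xxy = 0.153836, Gamma_xyy = 0.000000, Gamma_yxx = 0.000000, Gamma_yxy = 0.017917, Gamma_yyy = 0.000000
  tau = 1.000000: gamma = (0.708333, 1.333333), gamma' = (0.333333, 2.333333); Gamma_xxx = 0.000000, Gamma_xxy = 0.148142, Gamma_xyy = 0.000000, Gamma_yxx = 0.000000, Gamma_yxy = 0.017489, Gamma_yyy = 0.000000
step 0: V^x = -1.0000, V^y = -1.0000
step 1: k1 = (0.120035, 0.009646), k2 = (0.161840, 0.014275), k3 = (0.161262, 0.014224), k4 = (0.199019, 0.018954); V <- V + (h/6)(k1 + 2k2 + 2k3 + k4): V^x = -0.9598, V^y = -0.9964
step 2: k1 = (0.199033, 0.018955), k2 = (0.231994, 0.023518), k3 = (0.231191, 0.023436), k4 = (0.258578, 0.027553); V <- V + (h/6)(k1 + 2k2 + 2k3 + k4): V^x = -0.9021, V^y = -0.9906
step 3: k1 = (0.258608, 0.027557), k2 = (0.280171, 0.031038), k3 = (0.279447, 0.030957), k4 = (0.295106, 0.033662); V <- V + (h/6)(k1 + 2k2 + 2k3 + k4): V^x = -0.8324, V^y = -0.9829
step 4: k1 = (0.295153, 0.033668), k2 = (0.305140, 0.035540), k3 = (0.304728, 0.035492), k4 = (0.309497, 0.036538); V <- V + (h/6)(k1 + 2k2 + 2k3 + k4): V^x = -0.7564, V^y = -0.9740

Answer: V^x = -0.7564, V^y = -0.9740


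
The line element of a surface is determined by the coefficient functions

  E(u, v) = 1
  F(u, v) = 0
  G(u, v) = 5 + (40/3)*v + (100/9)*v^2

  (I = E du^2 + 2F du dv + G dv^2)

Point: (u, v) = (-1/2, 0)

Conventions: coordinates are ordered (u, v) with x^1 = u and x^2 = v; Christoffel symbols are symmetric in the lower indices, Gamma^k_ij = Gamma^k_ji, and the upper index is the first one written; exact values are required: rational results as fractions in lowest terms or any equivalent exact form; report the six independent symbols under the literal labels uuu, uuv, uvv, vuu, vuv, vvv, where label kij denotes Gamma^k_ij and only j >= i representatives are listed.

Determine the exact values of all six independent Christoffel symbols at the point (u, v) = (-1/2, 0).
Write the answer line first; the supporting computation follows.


Answer: Gamma_uuu = 0, Gamma_uuv = 0, Gamma_uvv = 0, Gamma_vuu = 0, Gamma_vuv = 0, Gamma_vvv = 4/3

E = 1, F = 0, G = 5 at the point
E_u = 0, E_v = 0, F_u = 0, F_v = 0, G_u = 0, G_v = 40/3
EG - F^2 = 5;  g^inv = (1/5) * [[5, 0], [0, 1]]
first-kind symbols [ij,l] = (1/2)(d_i g_jl + d_j g_il - d_l g_ij): [uu,u] = E_u/2 = 0, [uu,v] = F_u - E_v/2 = 0, [uv,u] = E_v/2 = 0, [uv,v] = G_u/2 = 0, [vv,u] = F_v - G_u/2 = 0, [vv,v] = G_v/2 = 20/3
Gamma^u_ij = (G*[ij,u] - F*[ij,v])/(EG - F^2), Gamma^v_ij = (E*[ij,v] - F*[ij,u])/(EG - F^2)


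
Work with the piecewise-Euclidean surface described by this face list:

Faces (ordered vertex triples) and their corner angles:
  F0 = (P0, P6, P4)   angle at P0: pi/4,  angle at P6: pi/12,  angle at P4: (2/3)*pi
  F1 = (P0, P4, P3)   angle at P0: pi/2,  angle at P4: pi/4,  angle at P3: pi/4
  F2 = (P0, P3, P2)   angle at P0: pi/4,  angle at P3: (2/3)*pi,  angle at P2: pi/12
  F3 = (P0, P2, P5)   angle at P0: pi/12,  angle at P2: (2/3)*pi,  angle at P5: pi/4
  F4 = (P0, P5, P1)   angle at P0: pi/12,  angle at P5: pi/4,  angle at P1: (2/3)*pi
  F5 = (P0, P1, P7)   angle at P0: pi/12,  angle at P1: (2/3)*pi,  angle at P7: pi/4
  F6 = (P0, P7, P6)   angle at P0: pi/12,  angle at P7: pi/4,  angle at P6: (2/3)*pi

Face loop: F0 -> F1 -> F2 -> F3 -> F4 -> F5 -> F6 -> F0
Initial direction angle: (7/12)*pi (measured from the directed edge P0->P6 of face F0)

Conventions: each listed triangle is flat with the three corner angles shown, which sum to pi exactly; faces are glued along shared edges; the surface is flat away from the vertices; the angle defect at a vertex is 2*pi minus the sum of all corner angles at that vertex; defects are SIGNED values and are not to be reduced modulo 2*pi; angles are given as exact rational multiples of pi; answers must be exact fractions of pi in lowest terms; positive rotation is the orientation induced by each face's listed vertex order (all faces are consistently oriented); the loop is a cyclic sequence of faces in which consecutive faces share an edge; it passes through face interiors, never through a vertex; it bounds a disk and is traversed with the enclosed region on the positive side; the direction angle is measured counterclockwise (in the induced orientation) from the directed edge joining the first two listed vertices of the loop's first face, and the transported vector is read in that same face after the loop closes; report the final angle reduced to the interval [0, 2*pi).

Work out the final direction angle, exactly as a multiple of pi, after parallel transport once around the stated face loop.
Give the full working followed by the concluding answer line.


enclosed vertex P0: corner angles sum to (4/3)*pi, defect = 2*pi - (4/3)*pi = (2/3)*pi
transport around the loop rotates by the sum of enclosed defects; add to the initial angle mod 2*pi
final angle = (7/12)*pi + (2/3)*pi = (5/4)*pi (mod 2*pi)

Answer: final direction angle = (5/4)*pi


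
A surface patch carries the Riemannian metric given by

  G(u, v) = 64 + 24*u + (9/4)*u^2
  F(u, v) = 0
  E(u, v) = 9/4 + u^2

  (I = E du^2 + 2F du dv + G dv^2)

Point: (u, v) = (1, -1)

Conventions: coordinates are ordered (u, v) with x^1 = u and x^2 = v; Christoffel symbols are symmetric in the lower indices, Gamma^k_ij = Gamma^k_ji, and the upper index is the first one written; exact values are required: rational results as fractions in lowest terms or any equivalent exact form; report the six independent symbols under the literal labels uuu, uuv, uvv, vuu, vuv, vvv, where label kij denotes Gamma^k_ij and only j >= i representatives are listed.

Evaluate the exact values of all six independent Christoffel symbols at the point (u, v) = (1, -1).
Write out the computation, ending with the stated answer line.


E = 13/4, F = 0, G = 361/4 at the point
E_u = 2, E_v = 0, F_u = 0, F_v = 0, G_u = 57/2, G_v = 0
EG - F^2 = 4693/16;  g^inv = (16/4693) * [[361/4, 0], [0, 13/4]]
first-kind symbols [ij,l] = (1/2)(d_i g_jl + d_j g_il - d_l g_ij): [uu,u] = E_u/2 = 1, [uu,v] = F_u - E_v/2 = 0, [uv,u] = E_v/2 = 0, [uv,v] = G_u/2 = 57/4, [vv,u] = F_v - G_u/2 = -57/4, [vv,v] = G_v/2 = 0
Gamma^u_ij = (G*[ij,u] - F*[ij,v])/(EG - F^2), Gamma^v_ij = (E*[ij,v] - F*[ij,u])/(EG - F^2)

Answer: Gamma_uuu = 4/13, Gamma_uuv = 0, Gamma_uvv = -57/13, Gamma_vuu = 0, Gamma_vuv = 3/19, Gamma_vvv = 0


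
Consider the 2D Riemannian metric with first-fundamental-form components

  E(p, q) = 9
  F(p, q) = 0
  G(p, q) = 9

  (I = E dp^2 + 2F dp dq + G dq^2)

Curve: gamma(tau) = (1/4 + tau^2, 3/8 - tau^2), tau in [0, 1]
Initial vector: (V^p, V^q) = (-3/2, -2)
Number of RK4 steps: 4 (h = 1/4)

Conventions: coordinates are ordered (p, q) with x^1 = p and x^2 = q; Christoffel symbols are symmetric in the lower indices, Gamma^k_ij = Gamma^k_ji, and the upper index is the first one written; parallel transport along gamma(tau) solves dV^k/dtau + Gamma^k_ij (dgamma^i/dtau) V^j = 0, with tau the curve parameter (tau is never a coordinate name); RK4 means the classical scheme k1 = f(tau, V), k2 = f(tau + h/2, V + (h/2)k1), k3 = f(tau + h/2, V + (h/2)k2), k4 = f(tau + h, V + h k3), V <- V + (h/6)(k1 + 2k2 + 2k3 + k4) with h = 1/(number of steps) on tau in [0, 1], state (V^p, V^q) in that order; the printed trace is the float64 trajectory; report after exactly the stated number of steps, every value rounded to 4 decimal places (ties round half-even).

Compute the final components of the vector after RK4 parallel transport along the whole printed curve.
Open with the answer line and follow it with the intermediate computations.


Answer: V^p = -1.5000, V^q = -2.0000

gamma'(tau) = (2*tau, -2*tau); f(tau, V)^k = -Gamma^k_ij(gamma(tau)) gamma'^i(tau) V^j; h = 1/4; intermediate values shown to 6 dp
curve data and Christoffel symbols at the stage parameters:
  tau = 0.000000: gamma = (0.250000, 0.375000), gamma' = (0.000000, 0.000000); Gamma_ppp = 0.000000, Gamma_ppq = 0.000000, Gamma_pqq = 0.000000, Gamma_qpp = 0.000000, Gamma_qpq = 0.000000, Gamma_qqq = 0.000000
  tau = 0.125000: gamma = (0.265625, 0.359375), gamma' = (0.250000, -0.250000); Gamma_ppp = 0.000000, Gamma_ppq = 0.000000, Gamma_pqq = 0.000000, Gamma_qpp = 0.000000, Gamma_qpq = 0.000000, Gamma_qqq = 0.000000
  tau = 0.250000: gamma = (0.312500, 0.312500), gamma' = (0.500000, -0.500000); Gamma_ppp = 0.000000, Gamma_ppq = 0.000000, Gamma_pqq = 0.000000, Gamma_qpp = 0.000000, Gamma_qpq = 0.000000, Gamma_qqq = 0.000000
  tau = 0.375000: gamma = (0.390625, 0.234375), gamma' = (0.750000, -0.750000); Gamma_ppp = 0.000000, Gamma_ppq = 0.000000, Gamma_pqq = 0.000000, Gamma_qpp = 0.000000, Gamma_qpq = 0.000000, Gamma_qqq = 0.000000
  tau = 0.500000: gamma = (0.500000, 0.125000), gamma' = (1.000000, -1.000000); Gamma_ppp = 0.000000, Gamma_ppq = 0.000000, Gamma_pqq = 0.000000, Gamma_qpp = 0.000000, Gamma_qpq = 0.000000, Gamma_qqq = 0.000000
  tau = 0.625000: gamma = (0.640625, -0.015625), gamma' = (1.250000, -1.250000); Gamma_ppp = 0.000000, Gamma_ppq = 0.000000, Gamma_pqq = 0.000000, Gamma_qpp = 0.000000, Gamma_qpq = 0.000000, Gamma_qqq = 0.000000
  tau = 0.750000: gamma = (0.812500, -0.187500), gamma' = (1.500000, -1.500000); Gamma_ppp = 0.000000, Gamma_ppq = 0.000000, Gamma_pqq = 0.000000, Gamma_qpp = 0.000000, Gamma_qpq = 0.000000, Gamma_qqq = 0.000000
  tau = 0.875000: gamma = (1.015625, -0.390625), gamma' = (1.750000, -1.750000); Gamma_ppp = 0.000000, Gamma_ppq = 0.000000, Gamma_pqq = 0.000000, Gamma_qpp = 0.000000, Gamma_qpq = 0.000000, Gamma_qqq = 0.000000
  tau = 1.000000: gamma = (1.250000, -0.625000), gamma' = (2.000000, -2.000000); Gamma_ppp = 0.000000, Gamma_ppq = 0.000000, Gamma_pqq = 0.000000, Gamma_qpp = 0.000000, Gamma_qpq = 0.000000, Gamma_qqq = 0.000000
step 0: V^p = -1.5000, V^q = -2.0000
step 1: k1 = (0.000000, 0.000000), k2 = (0.000000, 0.000000), k3 = (0.000000, 0.000000), k4 = (0.000000, 0.000000); V <- V + (h/6)(k1 + 2k2 + 2k3 + k4): V^p = -1.5000, V^q = -2.0000
step 2: k1 = (0.000000, 0.000000), k2 = (0.000000, 0.000000), k3 = (0.000000, 0.000000), k4 = (0.000000, 0.000000); V <- V + (h/6)(k1 + 2k2 + 2k3 + k4): V^p = -1.5000, V^q = -2.0000
step 3: k1 = (0.000000, 0.000000), k2 = (0.000000, 0.000000), k3 = (0.000000, 0.000000), k4 = (0.000000, 0.000000); V <- V + (h/6)(k1 + 2k2 + 2k3 + k4): V^p = -1.5000, V^q = -2.0000
step 4: k1 = (0.000000, 0.000000), k2 = (0.000000, 0.000000), k3 = (0.000000, 0.000000), k4 = (0.000000, 0.000000); V <- V + (h/6)(k1 + 2k2 + 2k3 + k4): V^p = -1.5000, V^q = -2.0000


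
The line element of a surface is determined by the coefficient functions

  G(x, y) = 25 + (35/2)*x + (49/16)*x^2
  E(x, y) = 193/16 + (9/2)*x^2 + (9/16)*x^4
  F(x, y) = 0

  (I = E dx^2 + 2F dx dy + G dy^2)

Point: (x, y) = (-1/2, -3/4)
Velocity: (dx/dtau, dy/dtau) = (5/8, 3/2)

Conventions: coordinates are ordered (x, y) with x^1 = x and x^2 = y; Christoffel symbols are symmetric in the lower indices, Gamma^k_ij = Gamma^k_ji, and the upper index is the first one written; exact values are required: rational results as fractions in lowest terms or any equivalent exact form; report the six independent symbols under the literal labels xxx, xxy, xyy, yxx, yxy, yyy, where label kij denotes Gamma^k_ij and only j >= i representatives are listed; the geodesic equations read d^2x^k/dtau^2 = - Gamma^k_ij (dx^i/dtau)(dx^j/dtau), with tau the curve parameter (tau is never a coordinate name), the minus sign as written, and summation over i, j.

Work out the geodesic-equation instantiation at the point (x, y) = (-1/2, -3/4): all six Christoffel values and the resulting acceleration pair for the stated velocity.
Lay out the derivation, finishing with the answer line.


E = 3385/256, F = 0, G = 1089/64 at the point
E_x = -153/32, E_y = 0, F_x = 0, F_y = 0, G_x = 231/16, G_y = 0
EG - F^2 = 3686265/16384;  g^inv = (16384/3686265) * [[1089/64, 0], [0, 3385/256]]
first-kind symbols [ij,l] = (1/2)(d_i g_jl + d_j g_il - d_l g_ij): [xx,x] = E_x/2 = -153/64, [xx,y] = F_x - E_y/2 = 0, [xy,x] = E_y/2 = 0, [xy,y] = G_x/2 = 231/32, [yy,x] = F_y - G_x/2 = -231/32, [yy,y] = G_y/2 = 0
Gamma^x_ij = (G*[ij,x] - F*[ij,y])/(EG - F^2), Gamma^y_ij = (E*[ij,y] - F*[ij,x])/(EG - F^2)
Gamma_xxx = -612/3385, Gamma_xxy = 0, Gamma_xyy = -1848/3385, Gamma_yxx = 0, Gamma_yxy = 14/33, Gamma_yyy = 0
d^2x/dtau^2 = -(Gamma_xxx*(5/8)^2 + 2*Gamma_xxy*(5/8)*(3/2) + Gamma_xyy*(3/2)^2) = 70353/54160
d^2y/dtau^2 = -(Gamma_yxx*(5/8)^2 + 2*Gamma_yxy*(5/8)*(3/2) + Gamma_yyy*(3/2)^2) = -35/44

Answer: Gamma_xxx = -612/3385, Gamma_xxy = 0, Gamma_xyy = -1848/3385, Gamma_yxx = 0, Gamma_yxy = 14/33, Gamma_yyy = 0; accelerations (d^2x/dtau^2, d^2y/dtau^2) = (70353/54160, -35/44)


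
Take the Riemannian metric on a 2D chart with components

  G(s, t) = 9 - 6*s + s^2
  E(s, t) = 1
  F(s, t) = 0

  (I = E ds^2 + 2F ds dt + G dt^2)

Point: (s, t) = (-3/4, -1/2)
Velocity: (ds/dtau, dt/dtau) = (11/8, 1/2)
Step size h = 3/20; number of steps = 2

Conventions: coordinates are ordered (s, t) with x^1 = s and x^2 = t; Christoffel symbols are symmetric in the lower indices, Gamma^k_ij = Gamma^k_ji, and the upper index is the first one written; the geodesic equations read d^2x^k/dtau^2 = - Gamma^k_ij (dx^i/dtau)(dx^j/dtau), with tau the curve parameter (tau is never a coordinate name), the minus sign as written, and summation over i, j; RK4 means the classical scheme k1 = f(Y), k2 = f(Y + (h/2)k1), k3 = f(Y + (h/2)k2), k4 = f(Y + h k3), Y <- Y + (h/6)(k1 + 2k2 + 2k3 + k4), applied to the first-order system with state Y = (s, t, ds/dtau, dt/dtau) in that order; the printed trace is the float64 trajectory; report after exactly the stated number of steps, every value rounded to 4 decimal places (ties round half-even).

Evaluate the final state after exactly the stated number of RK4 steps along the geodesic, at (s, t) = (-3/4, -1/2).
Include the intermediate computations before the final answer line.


f(Y) = (ds/dtau, dt/dtau, -Gamma^s_ij Y'^i Y'^j, -Gamma^t_ij Y'^i Y'^j) with the Gammas evaluated at the stage position; h = 0.150000; intermediate values shown to 6 dp
step 0: s = -0.7500, t = -0.5000, ds/dtau = 1.3750, dt/dtau = 0.5000
step 1:
  k1: at (s, t) = (-0.750000, -0.500000), (ds/dtau, dt/dtau) = (1.375000, 0.500000); Gamma_sss = 0.000000, Gamma_sst = 0.000000, Gamma_stt = 3.750000, Gamma_tss = 0.000000, Gamma_tst = -0.266667, Gamma_ttt = 0.000000; k1 = (1.375000, 0.500000, -0.937500, 0.366667)
  k2: at (s, t) = (-0.646875, -0.462500), (ds/dtau, dt/dtau) = (1.304688, 0.527500); Gamma_sss = 0.000000, Gamma_sst = 0.000000, Gamma_stt = 3.646875, Gamma_tss = 0.000000, Gamma_tst = -0.274207, Gamma_ttt = 0.000000; k2 = (1.304688, 0.527500, -1.014766, 0.377431)
  k3: at (s, t) = (-0.652148, -0.460437), (ds/dtau, dt/dtau) = (1.298893, 0.528307); Gamma_sss = 0.000000, Gamma_sst = 0.000000, Gamma_stt = 3.652148, Gamma_tss = 0.000000, Gamma_tst = -0.273811, Gamma_ttt = 0.000000; k3 = (1.298893, 0.528307, -1.019346, 0.375787)
  k4: at (s, t) = (-0.555166, -0.420754), (ds/dtau, dt/dtau) = (1.222098, 0.556368); Gamma_sss = 0.000000, Gamma_sst = 0.000000, Gamma_stt = 3.555166, Gamma_tss = 0.000000, Gamma_tst = -0.281281, Gamma_ttt = 0.000000; k4 = (1.222098, 0.556368, -1.100485, 0.382506)
  Y <- Y + (h/6)(k1 + 2k2 + 2k3 + k4): s = -0.5549, t = -0.4208, ds/dtau = 1.2223, dt/dtau = 0.5564
step 2:
  k1: at (s, t) = (-0.554894, -0.420800), (ds/dtau, dt/dtau) = (1.222345, 0.556390); Gamma_sss = 0.000000, Gamma_sst = 0.000000, Gamma_stt = 3.554894, Gamma_tss = 0.000000, Gamma_tst = -0.281302, Gamma_ttt = 0.000000; k1 = (1.222345, 0.556390, -1.100489, 0.382628)
  k2: at (s, t) = (-0.463218, -0.379071), (ds/dtau, dt/dtau) = (1.139808, 0.585087); Gamma_sss = 0.000000, Gamma_sst = 0.000000, Gamma_stt = 3.463218, Gamma_tss = 0.000000, Gamma_tst = -0.288749, Gamma_ttt = 0.000000; k2 = (1.139808, 0.585087, -1.185554, 0.385126)
  k3: at (s, t) = (-0.469408, -0.376919), (ds/dtau, dt/dtau) = (1.133428, 0.585275); Gamma_sss = 0.000000, Gamma_sst = 0.000000, Gamma_stt = 3.469408, Gamma_tss = 0.000000, Gamma_tst = -0.288234, Gamma_ttt = 0.000000; k3 = (1.133428, 0.585275, -1.188433, 0.382409)
  k4: at (s, t) = (-0.384879, -0.333009), (ds/dtau, dt/dtau) = (1.044080, 0.613752); Gamma_sss = 0.000000, Gamma_sst = 0.000000, Gamma_stt = 3.384879, Gamma_tss = 0.000000, Gamma_tst = -0.295432, Gamma_ttt = 0.000000; k4 = (1.044080, 0.613752, -1.275054, 0.378628)
  Y <- Y + (h/6)(k1 + 2k2 + 2k3 + k4): s = -0.3846, t = -0.3330, ds/dtau = 1.0443, dt/dtau = 0.6138

Answer: s = -0.3846, t = -0.3330, ds/dtau = 1.0443, dt/dtau = 0.6138
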